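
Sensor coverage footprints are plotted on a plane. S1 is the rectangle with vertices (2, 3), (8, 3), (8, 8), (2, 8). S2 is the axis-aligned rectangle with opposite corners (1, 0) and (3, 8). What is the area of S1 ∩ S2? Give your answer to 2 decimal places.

5.00

|S1∩S2|: x∈[2,3], y∈[3,8] → 1·5 = 5.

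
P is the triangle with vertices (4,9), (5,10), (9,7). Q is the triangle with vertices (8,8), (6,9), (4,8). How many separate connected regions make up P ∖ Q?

2

P ∖ Q splits into 2 disjoint pieces (area 1.6944, area 0.5833).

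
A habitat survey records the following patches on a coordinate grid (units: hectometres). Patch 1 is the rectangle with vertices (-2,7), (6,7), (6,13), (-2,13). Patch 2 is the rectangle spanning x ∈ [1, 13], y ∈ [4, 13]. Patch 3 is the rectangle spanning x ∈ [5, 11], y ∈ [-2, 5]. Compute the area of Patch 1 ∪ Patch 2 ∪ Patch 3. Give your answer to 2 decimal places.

162.00

By inclusion–exclusion:
Individual areas: |Patch 1| = 48, |Patch 2| = 108, |Patch 3| = 42.
|Patch 1∩Patch 2|: x∈[1,6], y∈[7,13] → 5·6 = 30.
|Patch 1∩Patch 3| = 0 (no overlap).
|Patch 2∩Patch 3|: x∈[5,11], y∈[4,5] → 6·1 = 6.
|Patch 1∩Patch 2∩Patch 3| = 0.
|Patch 1 ∪ Patch 2 ∪ Patch 3| = 198 − 36 + 0 = 162.00.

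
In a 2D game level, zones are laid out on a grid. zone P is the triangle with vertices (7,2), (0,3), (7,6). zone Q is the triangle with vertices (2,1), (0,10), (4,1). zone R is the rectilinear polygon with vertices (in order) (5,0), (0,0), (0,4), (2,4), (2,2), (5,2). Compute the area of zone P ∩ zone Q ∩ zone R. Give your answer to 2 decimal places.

0.49

The intersection is the polygon with vertices (1.42,3.609), (2,3.857), (2,2.714), (1.607,2.771).
By the shoelace formula its area is 0.49.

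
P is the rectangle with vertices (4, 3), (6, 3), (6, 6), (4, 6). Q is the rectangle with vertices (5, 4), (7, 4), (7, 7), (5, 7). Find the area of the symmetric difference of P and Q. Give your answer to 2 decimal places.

|P∩Q|: x∈[5,6], y∈[4,6] → 1·2 = 2.
|P △ Q| = |P| + |Q| − 2·|P∩Q| = 6 + 6 − 4 = 8.00.

8.00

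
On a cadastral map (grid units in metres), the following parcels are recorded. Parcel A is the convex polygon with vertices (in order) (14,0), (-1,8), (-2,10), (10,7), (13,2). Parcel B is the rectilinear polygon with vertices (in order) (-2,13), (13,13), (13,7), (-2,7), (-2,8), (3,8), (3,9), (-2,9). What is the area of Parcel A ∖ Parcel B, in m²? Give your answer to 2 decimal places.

36.56

|Parcel A| = 47.5, |Parcel A∩Parcel B| = 10.9375.
|Parcel A ∖ Parcel B| = |Parcel A| − |Parcel A∩Parcel B| = 47.5 − 10.9375 = 36.56.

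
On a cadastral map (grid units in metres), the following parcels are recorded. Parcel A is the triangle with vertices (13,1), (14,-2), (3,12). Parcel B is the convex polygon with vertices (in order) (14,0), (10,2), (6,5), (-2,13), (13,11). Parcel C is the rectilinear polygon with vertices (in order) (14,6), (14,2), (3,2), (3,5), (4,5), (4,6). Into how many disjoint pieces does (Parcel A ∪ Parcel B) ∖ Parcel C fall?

(Parcel A ∪ Parcel B) ∖ Parcel C splits into 2 disjoint pieces (area 5.6064, area 66.6364).

2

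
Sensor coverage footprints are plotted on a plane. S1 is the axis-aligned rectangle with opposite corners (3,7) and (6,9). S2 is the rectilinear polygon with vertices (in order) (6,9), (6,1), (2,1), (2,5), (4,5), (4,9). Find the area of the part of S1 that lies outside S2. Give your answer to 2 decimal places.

|S1| = 6, |S1∩S2| = 4.
|S1 ∖ S2| = |S1| − |S1∩S2| = 6 − 4 = 2.00.

2.00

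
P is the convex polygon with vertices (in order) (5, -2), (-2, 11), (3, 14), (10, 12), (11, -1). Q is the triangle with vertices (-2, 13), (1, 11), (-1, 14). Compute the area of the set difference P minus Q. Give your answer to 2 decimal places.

|P| = 136.5, |P∩Q| = 0.5075.
|P ∖ Q| = |P| − |P∩Q| = 136.5 − 0.5075 = 135.99.

135.99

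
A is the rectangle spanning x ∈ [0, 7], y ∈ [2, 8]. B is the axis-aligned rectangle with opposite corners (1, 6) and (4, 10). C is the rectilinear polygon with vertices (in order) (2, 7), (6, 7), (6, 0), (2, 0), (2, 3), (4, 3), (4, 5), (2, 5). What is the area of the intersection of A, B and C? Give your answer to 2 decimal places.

The intersection is the polygon with vertices (4,6), (2,6), (2,7), (4,7).
By the shoelace formula its area is 2.00.

2.00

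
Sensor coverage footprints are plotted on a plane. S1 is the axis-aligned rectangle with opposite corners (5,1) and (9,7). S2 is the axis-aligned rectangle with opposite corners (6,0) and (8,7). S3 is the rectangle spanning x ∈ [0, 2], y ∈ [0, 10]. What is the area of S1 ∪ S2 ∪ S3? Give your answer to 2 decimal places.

46.00

By inclusion–exclusion:
Individual areas: |S1| = 24, |S2| = 14, |S3| = 20.
|S1∩S2|: x∈[6,8], y∈[1,7] → 2·6 = 12.
|S1∩S3| = 0 (no overlap).
|S2∩S3| = 0 (no overlap).
|S1∩S2∩S3| = 0.
|S1 ∪ S2 ∪ S3| = 58 − 12 + 0 = 46.00.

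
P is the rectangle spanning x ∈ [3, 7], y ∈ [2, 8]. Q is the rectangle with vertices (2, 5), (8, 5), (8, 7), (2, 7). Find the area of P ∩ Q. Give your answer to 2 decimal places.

8.00

|P∩Q|: x∈[3,7], y∈[5,7] → 4·2 = 8.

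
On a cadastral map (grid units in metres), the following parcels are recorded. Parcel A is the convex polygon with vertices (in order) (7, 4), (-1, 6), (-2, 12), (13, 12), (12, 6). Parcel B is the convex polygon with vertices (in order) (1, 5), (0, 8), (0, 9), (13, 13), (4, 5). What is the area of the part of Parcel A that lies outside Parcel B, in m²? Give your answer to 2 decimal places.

58.11

|Parcel A| = 97, |Parcel A∩Parcel B| = 38.892.
|Parcel A ∖ Parcel B| = |Parcel A| − |Parcel A∩Parcel B| = 97 − 38.892 = 58.11.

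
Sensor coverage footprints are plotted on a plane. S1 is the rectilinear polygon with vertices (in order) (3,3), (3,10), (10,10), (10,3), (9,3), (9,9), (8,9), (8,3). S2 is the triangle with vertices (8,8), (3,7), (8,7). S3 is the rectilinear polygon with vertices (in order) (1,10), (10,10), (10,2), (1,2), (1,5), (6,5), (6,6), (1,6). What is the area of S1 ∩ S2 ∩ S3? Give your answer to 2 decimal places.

The intersection is the polygon with vertices (3,7), (8,8), (8,7).
By the shoelace formula its area is 2.50.

2.50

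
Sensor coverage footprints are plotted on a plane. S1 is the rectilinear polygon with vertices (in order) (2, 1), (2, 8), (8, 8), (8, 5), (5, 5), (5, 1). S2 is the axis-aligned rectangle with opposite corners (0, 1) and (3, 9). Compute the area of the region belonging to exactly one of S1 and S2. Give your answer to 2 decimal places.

|S1| = 30, |S2| = 24, |S1∩S2| = 7.
|S1 △ S2| = |S1| + |S2| − 2·|S1∩S2| = 30 + 24 − 14 = 40.00.

40.00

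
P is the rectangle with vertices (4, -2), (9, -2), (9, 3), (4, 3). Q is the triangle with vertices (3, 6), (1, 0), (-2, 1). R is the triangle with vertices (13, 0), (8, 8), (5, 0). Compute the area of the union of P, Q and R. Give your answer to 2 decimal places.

By inclusion–exclusion:
Individual areas: |P| = 25, |Q| = 10, |R| = 32.
|P∩Q| = 0.
|P∩R| = 10.3125.
|Q∩R| = 0.
|P∩Q∩R| = 0.
|P ∪ Q ∪ R| = 67 − 10.3125 + 0 = 56.69.

56.69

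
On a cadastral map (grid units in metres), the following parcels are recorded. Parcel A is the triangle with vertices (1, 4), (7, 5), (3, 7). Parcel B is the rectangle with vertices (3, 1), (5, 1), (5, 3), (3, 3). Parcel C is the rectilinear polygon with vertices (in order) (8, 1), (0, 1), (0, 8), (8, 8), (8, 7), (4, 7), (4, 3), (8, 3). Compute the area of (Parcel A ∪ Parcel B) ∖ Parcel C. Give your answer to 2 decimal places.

3.00

|Parcel A ∪ Parcel B| = 12.
|(Parcel A ∪ Parcel B) ∩ Parcel C| = 9.
|(Parcel A ∪ Parcel B) ∖ Parcel C| = 12 − 9 = 3.00.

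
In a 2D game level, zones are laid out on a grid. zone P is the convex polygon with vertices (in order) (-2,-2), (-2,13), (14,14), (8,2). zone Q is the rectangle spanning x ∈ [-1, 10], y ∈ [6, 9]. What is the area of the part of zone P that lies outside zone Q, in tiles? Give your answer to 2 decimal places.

|zone P| = 168, |zone P∩zone Q| = 33.
|zone P ∖ zone Q| = |zone P| − |zone P∩zone Q| = 168 − 33 = 135.00.

135.00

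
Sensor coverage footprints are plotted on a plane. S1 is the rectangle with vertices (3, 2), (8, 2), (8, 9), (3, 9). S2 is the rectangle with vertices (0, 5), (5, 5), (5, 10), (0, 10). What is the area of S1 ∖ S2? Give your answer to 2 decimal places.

27.00

|S1∩S2|: x∈[3,5], y∈[5,9] → 2·4 = 8.
|S1| = 35.
|S1 ∖ S2| = |S1| − |S1∩S2| = 35 − 8 = 27.00.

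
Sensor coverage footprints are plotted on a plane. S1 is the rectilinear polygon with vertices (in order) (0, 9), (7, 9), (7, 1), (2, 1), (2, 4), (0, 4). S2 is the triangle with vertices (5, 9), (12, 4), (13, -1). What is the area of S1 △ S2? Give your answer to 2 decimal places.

|S1| = 50, |S2| = 15, |S1∩S2| = 1.0714.
|S1 △ S2| = |S1| + |S2| − 2·|S1∩S2| = 50 + 15 − 2.1429 = 62.86.

62.86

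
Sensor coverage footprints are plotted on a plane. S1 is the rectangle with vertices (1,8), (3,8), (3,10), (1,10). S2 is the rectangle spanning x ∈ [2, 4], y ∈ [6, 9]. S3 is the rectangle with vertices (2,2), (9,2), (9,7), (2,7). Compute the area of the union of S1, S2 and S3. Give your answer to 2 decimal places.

42.00

By inclusion–exclusion:
Individual areas: |S1| = 4, |S2| = 6, |S3| = 35.
|S1∩S2|: x∈[2,3], y∈[8,9] → 1·1 = 1.
|S1∩S3| = 0 (no overlap).
|S2∩S3|: x∈[2,4], y∈[6,7] → 2·1 = 2.
|S1∩S2∩S3| = 0.
|S1 ∪ S2 ∪ S3| = 45 − 3 + 0 = 42.00.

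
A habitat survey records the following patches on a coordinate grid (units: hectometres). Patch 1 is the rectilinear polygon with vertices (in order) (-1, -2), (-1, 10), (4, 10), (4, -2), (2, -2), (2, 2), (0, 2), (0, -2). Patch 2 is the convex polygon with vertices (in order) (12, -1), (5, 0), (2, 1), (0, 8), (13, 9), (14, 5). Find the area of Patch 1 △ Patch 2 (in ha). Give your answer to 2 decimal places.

114.22

|Patch 1| = 52, |Patch 2| = 106.5, |Patch 1∩Patch 2| = 22.1392.
|Patch 1 △ Patch 2| = |Patch 1| + |Patch 2| − 2·|Patch 1∩Patch 2| = 52 + 106.5 − 44.2784 = 114.22.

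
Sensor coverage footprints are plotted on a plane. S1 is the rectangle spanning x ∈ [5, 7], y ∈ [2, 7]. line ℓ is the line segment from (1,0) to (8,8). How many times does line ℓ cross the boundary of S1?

The segment meets the boundary at (7,6.857), (5,4.571).

2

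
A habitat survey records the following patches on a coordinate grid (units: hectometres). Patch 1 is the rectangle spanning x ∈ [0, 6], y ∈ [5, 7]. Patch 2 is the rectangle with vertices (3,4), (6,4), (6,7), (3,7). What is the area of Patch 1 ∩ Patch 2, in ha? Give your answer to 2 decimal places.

|Patch 1∩Patch 2|: x∈[3,6], y∈[5,7] → 3·2 = 6.

6.00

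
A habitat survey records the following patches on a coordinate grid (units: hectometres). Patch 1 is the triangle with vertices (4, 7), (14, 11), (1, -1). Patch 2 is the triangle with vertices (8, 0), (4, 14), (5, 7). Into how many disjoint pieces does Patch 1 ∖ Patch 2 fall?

Patch 1 ∖ Patch 2 splits into 2 disjoint pieces (area 15.6538, area 15.5255).

2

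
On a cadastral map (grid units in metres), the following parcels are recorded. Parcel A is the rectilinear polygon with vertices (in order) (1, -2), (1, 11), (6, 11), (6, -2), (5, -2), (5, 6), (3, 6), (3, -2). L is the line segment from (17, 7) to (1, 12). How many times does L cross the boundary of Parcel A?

The segment meets the boundary at (4.2,11), (6,10.438).

2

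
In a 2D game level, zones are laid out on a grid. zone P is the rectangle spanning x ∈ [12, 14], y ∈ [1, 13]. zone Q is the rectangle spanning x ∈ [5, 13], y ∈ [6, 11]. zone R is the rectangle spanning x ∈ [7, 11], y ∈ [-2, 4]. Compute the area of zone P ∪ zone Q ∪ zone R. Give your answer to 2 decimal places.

By inclusion–exclusion:
Individual areas: |zone P| = 24, |zone Q| = 40, |zone R| = 24.
|zone P∩zone Q|: x∈[12,13], y∈[6,11] → 1·5 = 5.
|zone P∩zone R| = 0 (no overlap).
|zone Q∩zone R| = 0 (no overlap).
|zone P∩zone Q∩zone R| = 0.
|zone P ∪ zone Q ∪ zone R| = 88 − 5 + 0 = 83.00.

83.00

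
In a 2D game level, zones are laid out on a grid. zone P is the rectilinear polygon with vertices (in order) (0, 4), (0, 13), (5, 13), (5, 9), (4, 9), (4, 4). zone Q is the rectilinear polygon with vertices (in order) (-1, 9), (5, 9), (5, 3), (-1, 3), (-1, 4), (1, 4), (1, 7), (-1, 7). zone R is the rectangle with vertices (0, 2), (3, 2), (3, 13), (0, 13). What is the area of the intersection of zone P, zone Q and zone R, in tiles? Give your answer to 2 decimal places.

12.00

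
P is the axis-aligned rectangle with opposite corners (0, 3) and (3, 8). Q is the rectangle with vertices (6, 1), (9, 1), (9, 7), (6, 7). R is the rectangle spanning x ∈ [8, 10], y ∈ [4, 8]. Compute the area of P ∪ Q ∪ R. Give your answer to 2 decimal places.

38.00

By inclusion–exclusion:
Individual areas: |P| = 15, |Q| = 18, |R| = 8.
|P∩Q| = 0 (no overlap).
|P∩R| = 0 (no overlap).
|Q∩R|: x∈[8,9], y∈[4,7] → 1·3 = 3.
|P∩Q∩R| = 0.
|P ∪ Q ∪ R| = 41 − 3 + 0 = 38.00.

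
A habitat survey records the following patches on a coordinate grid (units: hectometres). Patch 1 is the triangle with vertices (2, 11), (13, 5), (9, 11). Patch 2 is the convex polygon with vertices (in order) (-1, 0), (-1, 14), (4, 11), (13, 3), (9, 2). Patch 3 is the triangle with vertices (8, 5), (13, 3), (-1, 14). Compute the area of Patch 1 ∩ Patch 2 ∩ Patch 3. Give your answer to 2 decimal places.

0.60

The intersection is the polygon with vertices (2.818,11), (4.676,9.54), (2,11).
By the shoelace formula its area is 0.60.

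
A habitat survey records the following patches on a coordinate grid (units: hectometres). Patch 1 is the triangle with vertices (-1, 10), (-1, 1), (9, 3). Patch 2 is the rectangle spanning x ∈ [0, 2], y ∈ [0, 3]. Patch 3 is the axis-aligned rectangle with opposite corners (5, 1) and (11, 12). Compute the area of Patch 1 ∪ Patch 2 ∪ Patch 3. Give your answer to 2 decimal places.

By inclusion–exclusion:
Individual areas: |Patch 1| = 45, |Patch 2| = 6, |Patch 3| = 66.
|Patch 1∩Patch 2| = 3.2.
|Patch 1∩Patch 3| = 7.2.
|Patch 2∩Patch 3| = 0 (no overlap).
|Patch 1∩Patch 2∩Patch 3| = 0.
|Patch 1 ∪ Patch 2 ∪ Patch 3| = 117 − 10.4 + 0 = 106.60.

106.60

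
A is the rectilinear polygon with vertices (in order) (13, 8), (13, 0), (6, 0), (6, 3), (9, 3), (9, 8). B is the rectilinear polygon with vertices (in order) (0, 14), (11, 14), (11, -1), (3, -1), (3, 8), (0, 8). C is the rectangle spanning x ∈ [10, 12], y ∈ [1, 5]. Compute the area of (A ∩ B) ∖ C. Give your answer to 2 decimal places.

21.00

|A ∩ B| = 25.
|(A ∩ B) ∩ C| = 4.
|(A ∩ B) ∖ C| = 25 − 4 = 21.00.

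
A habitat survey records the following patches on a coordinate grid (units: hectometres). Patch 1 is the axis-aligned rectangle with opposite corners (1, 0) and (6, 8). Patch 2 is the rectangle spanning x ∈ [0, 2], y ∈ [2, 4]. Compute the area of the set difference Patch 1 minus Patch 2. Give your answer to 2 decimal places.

|Patch 1∩Patch 2|: x∈[1,2], y∈[2,4] → 1·2 = 2.
|Patch 1| = 40.
|Patch 1 ∖ Patch 2| = |Patch 1| − |Patch 1∩Patch 2| = 40 − 2 = 38.00.

38.00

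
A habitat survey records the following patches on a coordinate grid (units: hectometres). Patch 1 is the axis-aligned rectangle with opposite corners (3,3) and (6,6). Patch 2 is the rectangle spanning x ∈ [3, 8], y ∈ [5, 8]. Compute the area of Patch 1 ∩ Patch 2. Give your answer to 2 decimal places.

|Patch 1∩Patch 2|: x∈[3,6], y∈[5,6] → 3·1 = 3.

3.00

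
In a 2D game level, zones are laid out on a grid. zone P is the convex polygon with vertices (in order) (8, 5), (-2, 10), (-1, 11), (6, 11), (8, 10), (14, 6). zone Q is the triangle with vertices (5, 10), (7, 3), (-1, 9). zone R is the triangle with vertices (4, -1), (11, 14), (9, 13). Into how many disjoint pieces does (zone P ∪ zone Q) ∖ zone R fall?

3

(zone P ∪ zone Q) ∖ zone R splits into 3 disjoint pieces (area 38.9897, area 0.4968, area 15.2013).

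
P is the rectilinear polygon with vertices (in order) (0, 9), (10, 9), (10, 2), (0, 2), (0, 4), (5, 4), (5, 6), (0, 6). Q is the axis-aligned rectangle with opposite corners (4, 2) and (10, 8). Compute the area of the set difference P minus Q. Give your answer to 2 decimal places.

|P| = 60, |P∩Q| = 34.
|P ∖ Q| = |P| − |P∩Q| = 60 − 34 = 26.00.

26.00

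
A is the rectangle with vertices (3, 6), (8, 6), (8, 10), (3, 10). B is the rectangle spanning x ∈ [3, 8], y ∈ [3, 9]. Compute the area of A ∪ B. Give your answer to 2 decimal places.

35.00

By inclusion–exclusion:
Individual areas: |A| = 20, |B| = 30.
|A∩B|: x∈[3,8], y∈[6,9] → 5·3 = 15.
|A ∪ B| = 50 − 15 = 35.00.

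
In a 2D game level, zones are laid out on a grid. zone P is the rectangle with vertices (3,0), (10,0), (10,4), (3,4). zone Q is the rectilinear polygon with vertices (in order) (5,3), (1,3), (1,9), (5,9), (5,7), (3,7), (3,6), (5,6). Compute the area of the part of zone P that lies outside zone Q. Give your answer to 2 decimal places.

26.00

|zone P| = 28, |zone P∩zone Q| = 2.
|zone P ∖ zone Q| = |zone P| − |zone P∩zone Q| = 28 − 2 = 26.00.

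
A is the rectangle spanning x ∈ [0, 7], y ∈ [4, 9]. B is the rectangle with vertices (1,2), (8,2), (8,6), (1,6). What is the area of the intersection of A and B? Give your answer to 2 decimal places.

12.00

|A∩B|: x∈[1,7], y∈[4,6] → 6·2 = 12.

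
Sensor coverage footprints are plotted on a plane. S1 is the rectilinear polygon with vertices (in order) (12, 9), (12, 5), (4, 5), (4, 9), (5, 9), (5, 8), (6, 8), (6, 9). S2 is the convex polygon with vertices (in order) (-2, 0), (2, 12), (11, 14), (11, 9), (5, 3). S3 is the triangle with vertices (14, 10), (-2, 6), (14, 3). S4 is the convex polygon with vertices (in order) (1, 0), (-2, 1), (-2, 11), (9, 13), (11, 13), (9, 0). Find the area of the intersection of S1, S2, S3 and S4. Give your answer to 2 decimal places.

The intersection is the polygon with vertices (6,8), (10,9), (10.385,9), (10.273,8.273), (7,5), (4,5), (4,7.5).
By the shoelace formula its area is 15.28.

15.28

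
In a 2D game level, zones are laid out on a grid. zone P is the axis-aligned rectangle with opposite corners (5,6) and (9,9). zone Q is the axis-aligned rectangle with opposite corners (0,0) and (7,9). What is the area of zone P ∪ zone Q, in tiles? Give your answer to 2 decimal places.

69.00

By inclusion–exclusion:
Individual areas: |zone P| = 12, |zone Q| = 63.
|zone P∩zone Q|: x∈[5,7], y∈[6,9] → 2·3 = 6.
|zone P ∪ zone Q| = 75 − 6 = 69.00.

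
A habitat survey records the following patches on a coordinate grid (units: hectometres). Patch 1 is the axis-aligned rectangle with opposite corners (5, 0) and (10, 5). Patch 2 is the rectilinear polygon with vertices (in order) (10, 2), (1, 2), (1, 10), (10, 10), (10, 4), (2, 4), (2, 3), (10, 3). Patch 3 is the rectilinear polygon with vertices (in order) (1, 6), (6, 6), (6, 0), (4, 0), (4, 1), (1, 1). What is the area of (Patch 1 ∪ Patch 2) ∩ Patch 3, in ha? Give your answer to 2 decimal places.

19.00

The region (Patch 1 ∪ Patch 2) ∩ Patch 3 has outer boundary with vertices (5,0), (5,2), (1,2), (1,6), (6,6), (6,0) (shoelace area 22.00).
It has a hole with vertices (2,4), (2,3), (5,3), (5,4) (area 3.00).
Net area = 22.00 − 3.00 = 19.00.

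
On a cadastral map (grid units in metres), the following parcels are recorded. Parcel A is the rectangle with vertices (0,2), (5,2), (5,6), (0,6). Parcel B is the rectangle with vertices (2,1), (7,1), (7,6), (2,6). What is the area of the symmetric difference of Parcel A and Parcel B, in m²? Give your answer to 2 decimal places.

21.00

|Parcel A∩Parcel B|: x∈[2,5], y∈[2,6] → 3·4 = 12.
|Parcel A △ Parcel B| = |Parcel A| + |Parcel B| − 2·|Parcel A∩Parcel B| = 20 + 25 − 24 = 21.00.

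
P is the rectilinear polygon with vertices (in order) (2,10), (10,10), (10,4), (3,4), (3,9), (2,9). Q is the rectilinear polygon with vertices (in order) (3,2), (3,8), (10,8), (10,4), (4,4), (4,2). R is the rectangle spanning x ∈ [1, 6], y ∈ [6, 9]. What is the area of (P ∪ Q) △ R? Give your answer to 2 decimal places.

42.00

|P ∪ Q| = 45.
|(P ∪ Q) ∩ R| = 9.
|(P ∪ Q) △ R| = 45 + 15 − 18 = 42.00.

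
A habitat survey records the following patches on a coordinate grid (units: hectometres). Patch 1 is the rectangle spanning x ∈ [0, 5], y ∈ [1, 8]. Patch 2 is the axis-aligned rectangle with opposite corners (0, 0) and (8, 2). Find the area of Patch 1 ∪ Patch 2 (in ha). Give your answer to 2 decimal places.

46.00

By inclusion–exclusion:
Individual areas: |Patch 1| = 35, |Patch 2| = 16.
|Patch 1∩Patch 2|: x∈[0,5], y∈[1,2] → 5·1 = 5.
|Patch 1 ∪ Patch 2| = 51 − 5 = 46.00.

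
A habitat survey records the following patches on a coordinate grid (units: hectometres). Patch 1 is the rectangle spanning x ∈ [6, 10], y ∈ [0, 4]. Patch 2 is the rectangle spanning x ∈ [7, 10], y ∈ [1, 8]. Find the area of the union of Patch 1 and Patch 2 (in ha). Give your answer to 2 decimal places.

28.00

By inclusion–exclusion:
Individual areas: |Patch 1| = 16, |Patch 2| = 21.
|Patch 1∩Patch 2|: x∈[7,10], y∈[1,4] → 3·3 = 9.
|Patch 1 ∪ Patch 2| = 37 − 9 = 28.00.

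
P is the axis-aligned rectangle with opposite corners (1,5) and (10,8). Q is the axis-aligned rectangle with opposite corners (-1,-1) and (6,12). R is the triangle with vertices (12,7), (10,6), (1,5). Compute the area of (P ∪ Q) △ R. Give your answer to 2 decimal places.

100.77

|P ∪ Q| = 103.
|(P ∪ Q) ∩ R| = 2.8636.
|(P ∪ Q) △ R| = 103 + 3.5 − 5.7273 = 100.77.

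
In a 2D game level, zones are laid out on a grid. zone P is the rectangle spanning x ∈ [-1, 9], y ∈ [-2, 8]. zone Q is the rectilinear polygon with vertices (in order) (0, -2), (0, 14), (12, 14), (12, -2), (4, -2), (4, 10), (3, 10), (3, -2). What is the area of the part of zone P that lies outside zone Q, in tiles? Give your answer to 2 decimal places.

20.00

|zone P| = 100, |zone P∩zone Q| = 80.
|zone P ∖ zone Q| = |zone P| − |zone P∩zone Q| = 100 − 80 = 20.00.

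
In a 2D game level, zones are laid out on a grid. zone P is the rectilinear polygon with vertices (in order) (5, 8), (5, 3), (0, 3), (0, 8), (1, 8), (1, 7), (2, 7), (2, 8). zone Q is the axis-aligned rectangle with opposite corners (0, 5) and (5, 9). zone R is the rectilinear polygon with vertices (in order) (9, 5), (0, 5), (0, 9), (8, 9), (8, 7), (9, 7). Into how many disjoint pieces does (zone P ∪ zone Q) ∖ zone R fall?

1

(zone P ∪ zone Q) ∖ zone R is a single connected region.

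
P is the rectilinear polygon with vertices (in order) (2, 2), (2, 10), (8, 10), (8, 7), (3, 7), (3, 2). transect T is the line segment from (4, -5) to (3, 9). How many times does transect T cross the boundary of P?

1

The segment meets the boundary at (3.143,7).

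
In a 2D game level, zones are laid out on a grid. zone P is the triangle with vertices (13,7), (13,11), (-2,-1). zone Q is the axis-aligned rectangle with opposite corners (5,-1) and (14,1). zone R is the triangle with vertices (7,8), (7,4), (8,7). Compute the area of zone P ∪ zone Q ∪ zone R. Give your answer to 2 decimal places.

48.90

By inclusion–exclusion:
Individual areas: |zone P| = 30, |zone Q| = 18, |zone R| = 2.
|zone P∩zone Q| = 0.
|zone P∩zone R| = 1.1.
|zone Q∩zone R| = 0.
|zone P∩zone Q∩zone R| = 0.
|zone P ∪ zone Q ∪ zone R| = 50 − 1.1 + 0 = 48.90.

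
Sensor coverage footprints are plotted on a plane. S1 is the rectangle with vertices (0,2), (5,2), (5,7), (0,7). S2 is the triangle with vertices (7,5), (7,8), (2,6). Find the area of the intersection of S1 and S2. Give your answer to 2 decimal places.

The intersection is the polygon with vertices (5,7), (5,5.4), (2,6), (4.5,7).
By the shoelace formula its area is 2.65.

2.65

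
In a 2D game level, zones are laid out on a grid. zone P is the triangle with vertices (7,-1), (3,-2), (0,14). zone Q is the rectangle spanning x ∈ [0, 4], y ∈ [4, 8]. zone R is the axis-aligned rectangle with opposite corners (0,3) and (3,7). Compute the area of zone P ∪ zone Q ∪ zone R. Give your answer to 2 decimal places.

43.01

By inclusion–exclusion:
Individual areas: |zone P| = 33.5, |zone Q| = 16, |zone R| = 12.
|zone P∩zone Q| = 8.4571.
|zone P∩zone R| = 5.25.
|zone Q∩zone R|: x∈[0,3], y∈[4,7] → 3·3 = 9.
|zone P∩zone Q∩zone R| = 4.2188.
|zone P ∪ zone Q ∪ zone R| = 61.5 − 22.7071 + 4.2188 = 43.01.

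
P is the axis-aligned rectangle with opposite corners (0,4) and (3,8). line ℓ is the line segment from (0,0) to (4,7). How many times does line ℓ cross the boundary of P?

2

The segment meets the boundary at (3,5.25), (2.286,4).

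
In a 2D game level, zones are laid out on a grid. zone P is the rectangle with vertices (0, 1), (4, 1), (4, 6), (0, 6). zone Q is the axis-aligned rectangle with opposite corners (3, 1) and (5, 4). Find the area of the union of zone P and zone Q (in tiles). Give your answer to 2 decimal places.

By inclusion–exclusion:
Individual areas: |zone P| = 20, |zone Q| = 6.
|zone P∩zone Q|: x∈[3,4], y∈[1,4] → 1·3 = 3.
|zone P ∪ zone Q| = 26 − 3 = 23.00.

23.00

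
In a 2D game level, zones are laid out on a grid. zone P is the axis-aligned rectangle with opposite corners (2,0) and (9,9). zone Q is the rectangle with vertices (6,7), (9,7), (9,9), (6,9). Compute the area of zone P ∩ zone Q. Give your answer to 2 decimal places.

|zone P∩zone Q|: x∈[6,9], y∈[7,9] → 3·2 = 6.

6.00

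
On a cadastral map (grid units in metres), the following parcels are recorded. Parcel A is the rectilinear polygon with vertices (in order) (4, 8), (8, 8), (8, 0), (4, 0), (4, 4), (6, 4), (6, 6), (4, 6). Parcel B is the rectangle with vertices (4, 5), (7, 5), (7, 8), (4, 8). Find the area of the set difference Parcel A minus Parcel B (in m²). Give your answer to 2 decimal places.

|Parcel A| = 28, |Parcel A∩Parcel B| = 7.
|Parcel A ∖ Parcel B| = |Parcel A| − |Parcel A∩Parcel B| = 28 − 7 = 21.00.

21.00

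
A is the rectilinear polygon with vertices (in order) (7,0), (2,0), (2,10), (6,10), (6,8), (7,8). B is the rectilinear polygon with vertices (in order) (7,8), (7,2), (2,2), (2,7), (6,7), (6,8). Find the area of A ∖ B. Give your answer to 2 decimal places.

|A| = 48, |A∩B| = 26.
|A ∖ B| = |A| − |A∩B| = 48 − 26 = 22.00.

22.00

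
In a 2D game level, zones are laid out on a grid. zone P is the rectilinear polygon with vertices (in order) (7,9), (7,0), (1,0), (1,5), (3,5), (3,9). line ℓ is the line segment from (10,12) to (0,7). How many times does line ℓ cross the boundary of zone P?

The segment meets the boundary at (3,8.5), (4,9).

2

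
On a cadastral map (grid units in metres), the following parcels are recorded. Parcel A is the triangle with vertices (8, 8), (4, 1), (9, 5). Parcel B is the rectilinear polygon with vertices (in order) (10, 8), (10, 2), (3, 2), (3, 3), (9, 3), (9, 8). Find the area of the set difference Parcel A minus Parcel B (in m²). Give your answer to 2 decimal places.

|Parcel A| = 9.5, |Parcel A∩Parcel B| = 1.0179.
|Parcel A ∖ Parcel B| = |Parcel A| − |Parcel A∩Parcel B| = 9.5 − 1.0179 = 8.48.

8.48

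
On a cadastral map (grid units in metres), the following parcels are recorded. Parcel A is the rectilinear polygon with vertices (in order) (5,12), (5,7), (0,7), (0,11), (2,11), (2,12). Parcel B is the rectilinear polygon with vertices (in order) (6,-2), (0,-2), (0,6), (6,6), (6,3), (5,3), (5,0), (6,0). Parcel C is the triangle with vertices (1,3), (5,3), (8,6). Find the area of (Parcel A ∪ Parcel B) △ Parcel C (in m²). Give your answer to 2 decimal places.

|Parcel A ∪ Parcel B| = 68.
|(Parcel A ∪ Parcel B) ∩ Parcel C| = 4.8571.
|(Parcel A ∪ Parcel B) △ Parcel C| = 68 + 6 − 9.7143 = 64.29.

64.29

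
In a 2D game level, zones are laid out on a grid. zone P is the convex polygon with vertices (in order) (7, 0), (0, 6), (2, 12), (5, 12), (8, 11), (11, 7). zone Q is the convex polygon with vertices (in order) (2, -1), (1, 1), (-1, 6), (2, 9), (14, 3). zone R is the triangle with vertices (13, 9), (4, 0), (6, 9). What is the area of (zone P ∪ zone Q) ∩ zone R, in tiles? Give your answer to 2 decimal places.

28.00

The region (zone P ∪ zone Q) ∩ zone R is the polygon with vertices (11,7), (4,0), (6,9), (9.5,9).
By the shoelace formula its area is 28.00.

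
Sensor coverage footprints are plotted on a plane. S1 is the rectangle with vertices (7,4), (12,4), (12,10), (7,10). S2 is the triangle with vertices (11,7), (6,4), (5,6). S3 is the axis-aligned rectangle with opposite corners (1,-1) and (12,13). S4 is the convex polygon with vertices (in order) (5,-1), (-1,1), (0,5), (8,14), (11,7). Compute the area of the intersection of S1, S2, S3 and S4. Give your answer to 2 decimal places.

The intersection is the polygon with vertices (7,4.6), (7,6.333), (11,7).
By the shoelace formula its area is 3.47.

3.47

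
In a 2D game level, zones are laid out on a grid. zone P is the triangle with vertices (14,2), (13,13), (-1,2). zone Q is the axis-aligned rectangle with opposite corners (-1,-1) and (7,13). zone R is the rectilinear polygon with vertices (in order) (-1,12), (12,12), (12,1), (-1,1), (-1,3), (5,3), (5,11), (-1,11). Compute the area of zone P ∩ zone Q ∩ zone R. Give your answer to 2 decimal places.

16.36

The intersection is the polygon with vertices (7,2), (-1,2), (0.273,3), (5,3), (5,6.714), (7,8.286).
By the shoelace formula its area is 16.36.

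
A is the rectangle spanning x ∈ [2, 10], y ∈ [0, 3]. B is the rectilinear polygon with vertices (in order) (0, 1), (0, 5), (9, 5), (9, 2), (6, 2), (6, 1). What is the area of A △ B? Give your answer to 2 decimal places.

35.00

|A| = 24, |B| = 33, |A∩B| = 11.
|A △ B| = |A| + |B| − 2·|A∩B| = 24 + 33 − 22 = 35.00.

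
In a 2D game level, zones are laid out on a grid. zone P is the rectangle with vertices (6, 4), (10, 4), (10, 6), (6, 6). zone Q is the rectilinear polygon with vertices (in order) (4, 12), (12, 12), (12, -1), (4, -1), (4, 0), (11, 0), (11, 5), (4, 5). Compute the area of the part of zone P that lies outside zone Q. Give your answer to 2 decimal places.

|zone P| = 8, |zone P∩zone Q| = 4.
|zone P ∖ zone Q| = |zone P| − |zone P∩zone Q| = 8 − 4 = 4.00.

4.00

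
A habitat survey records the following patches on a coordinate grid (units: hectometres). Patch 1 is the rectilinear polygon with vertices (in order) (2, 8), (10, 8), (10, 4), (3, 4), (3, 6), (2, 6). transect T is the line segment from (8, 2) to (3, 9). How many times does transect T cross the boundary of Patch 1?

2

The segment meets the boundary at (6.571,4), (3.714,8).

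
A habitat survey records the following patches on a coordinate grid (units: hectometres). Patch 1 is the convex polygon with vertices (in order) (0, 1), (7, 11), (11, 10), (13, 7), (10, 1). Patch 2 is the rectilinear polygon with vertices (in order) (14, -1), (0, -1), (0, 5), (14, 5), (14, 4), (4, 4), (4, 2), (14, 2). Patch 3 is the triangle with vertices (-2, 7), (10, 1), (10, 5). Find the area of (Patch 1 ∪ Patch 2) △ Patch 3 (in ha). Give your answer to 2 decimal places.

102.86

|Patch 1 ∪ Patch 2| = 118.6.
|(Patch 1 ∪ Patch 2) ∩ Patch 3| = 19.8687.
|(Patch 1 ∪ Patch 2) △ Patch 3| = 118.6 + 24 − 39.7373 = 102.86.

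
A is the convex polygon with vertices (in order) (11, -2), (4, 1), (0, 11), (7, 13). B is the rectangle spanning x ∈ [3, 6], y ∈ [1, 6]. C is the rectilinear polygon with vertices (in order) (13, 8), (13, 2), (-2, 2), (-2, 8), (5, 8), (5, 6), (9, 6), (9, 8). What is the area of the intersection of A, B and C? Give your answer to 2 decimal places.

The intersection is the polygon with vertices (3,6), (5,6), (6,6), (6,2), (3.6,2), (3,3.5).
By the shoelace formula its area is 11.55.

11.55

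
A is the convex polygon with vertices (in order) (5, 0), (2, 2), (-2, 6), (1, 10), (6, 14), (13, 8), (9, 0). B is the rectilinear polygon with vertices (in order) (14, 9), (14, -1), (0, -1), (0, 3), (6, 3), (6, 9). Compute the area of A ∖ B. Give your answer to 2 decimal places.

70.08

|A| = 126, |A∩B| = 55.9167.
|A ∖ B| = |A| − |A∩B| = 126 − 55.9167 = 70.08.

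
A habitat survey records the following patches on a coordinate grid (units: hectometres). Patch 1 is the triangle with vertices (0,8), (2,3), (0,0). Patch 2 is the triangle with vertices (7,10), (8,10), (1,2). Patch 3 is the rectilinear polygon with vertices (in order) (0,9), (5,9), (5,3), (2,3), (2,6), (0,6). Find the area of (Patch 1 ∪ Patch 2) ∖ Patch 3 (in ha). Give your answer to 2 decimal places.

9.69

|Patch 1 ∪ Patch 2| = 11.9165.
|(Patch 1 ∪ Patch 2) ∩ Patch 3| = 2.2286.
|(Patch 1 ∪ Patch 2) ∖ Patch 3| = 11.9165 − 2.2286 = 9.69.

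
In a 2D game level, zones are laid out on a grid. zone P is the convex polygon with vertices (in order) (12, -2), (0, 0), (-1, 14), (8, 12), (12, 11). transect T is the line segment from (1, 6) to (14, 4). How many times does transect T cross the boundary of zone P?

The segment meets the boundary at (12,4.308).

1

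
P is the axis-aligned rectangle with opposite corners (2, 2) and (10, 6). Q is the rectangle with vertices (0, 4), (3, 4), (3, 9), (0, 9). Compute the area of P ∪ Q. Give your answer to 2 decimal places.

By inclusion–exclusion:
Individual areas: |P| = 32, |Q| = 15.
|P∩Q|: x∈[2,3], y∈[4,6] → 1·2 = 2.
|P ∪ Q| = 47 − 2 = 45.00.

45.00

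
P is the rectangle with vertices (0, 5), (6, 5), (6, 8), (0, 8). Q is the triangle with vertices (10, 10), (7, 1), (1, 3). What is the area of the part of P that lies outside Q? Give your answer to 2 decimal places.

|P| = 18, |P∩Q| = 2.2937.
|P ∖ Q| = |P| − |P∩Q| = 18 − 2.2937 = 15.71.

15.71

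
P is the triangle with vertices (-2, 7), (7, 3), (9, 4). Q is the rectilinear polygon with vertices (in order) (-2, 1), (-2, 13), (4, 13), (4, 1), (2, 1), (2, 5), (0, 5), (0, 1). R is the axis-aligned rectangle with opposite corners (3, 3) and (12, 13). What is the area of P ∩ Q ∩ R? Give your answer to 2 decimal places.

The intersection is the polygon with vertices (4,5.364), (4,4.333), (3,4.778), (3,5.636).
By the shoelace formula its area is 0.94.

0.94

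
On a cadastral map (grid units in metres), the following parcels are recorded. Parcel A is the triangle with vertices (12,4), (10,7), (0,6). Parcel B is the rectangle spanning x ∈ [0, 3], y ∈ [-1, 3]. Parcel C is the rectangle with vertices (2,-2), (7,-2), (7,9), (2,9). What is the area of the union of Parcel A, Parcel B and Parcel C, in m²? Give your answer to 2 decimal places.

By inclusion–exclusion:
Individual areas: |Parcel A| = 16, |Parcel B| = 12, |Parcel C| = 55.
|Parcel A∩Parcel B| = 0.
|Parcel A∩Parcel C| = 6.
|Parcel B∩Parcel C|: x∈[2,3], y∈[-1,3] → 1·4 = 4.
|Parcel A∩Parcel B∩Parcel C| = 0.
|Parcel A ∪ Parcel B ∪ Parcel C| = 83 − 10 + 0 = 73.00.

73.00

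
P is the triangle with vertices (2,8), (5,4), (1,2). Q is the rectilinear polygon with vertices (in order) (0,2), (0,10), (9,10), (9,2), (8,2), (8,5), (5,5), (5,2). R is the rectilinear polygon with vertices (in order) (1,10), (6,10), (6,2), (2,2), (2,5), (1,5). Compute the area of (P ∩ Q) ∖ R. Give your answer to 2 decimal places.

2.00

|P ∩ Q| = 11.
|(P ∩ Q) ∩ R| = 9.
|(P ∩ Q) ∖ R| = 11 − 9 = 2.00.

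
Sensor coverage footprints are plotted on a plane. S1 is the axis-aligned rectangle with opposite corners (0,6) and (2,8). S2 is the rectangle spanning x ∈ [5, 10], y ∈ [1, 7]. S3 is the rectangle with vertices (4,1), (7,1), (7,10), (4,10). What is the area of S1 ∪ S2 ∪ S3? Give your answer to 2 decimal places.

49.00

By inclusion–exclusion:
Individual areas: |S1| = 4, |S2| = 30, |S3| = 27.
|S1∩S2| = 0 (no overlap).
|S1∩S3| = 0 (no overlap).
|S2∩S3|: x∈[5,7], y∈[1,7] → 2·6 = 12.
|S1∩S2∩S3| = 0.
|S1 ∪ S2 ∪ S3| = 61 − 12 + 0 = 49.00.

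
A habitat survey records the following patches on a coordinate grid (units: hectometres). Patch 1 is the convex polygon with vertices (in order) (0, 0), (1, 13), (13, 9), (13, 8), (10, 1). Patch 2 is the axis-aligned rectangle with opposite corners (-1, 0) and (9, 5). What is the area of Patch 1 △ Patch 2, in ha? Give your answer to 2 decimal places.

|Patch 1| = 120, |Patch 2| = 50, |Patch 1∩Patch 2| = 39.9885.
|Patch 1 △ Patch 2| = |Patch 1| + |Patch 2| − 2·|Patch 1∩Patch 2| = 120 + 50 − 79.9769 = 90.02.

90.02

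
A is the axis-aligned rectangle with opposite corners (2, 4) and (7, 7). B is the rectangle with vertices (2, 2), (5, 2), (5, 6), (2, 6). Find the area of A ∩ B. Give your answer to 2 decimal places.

6.00

|A∩B|: x∈[2,5], y∈[4,6] → 3·2 = 6.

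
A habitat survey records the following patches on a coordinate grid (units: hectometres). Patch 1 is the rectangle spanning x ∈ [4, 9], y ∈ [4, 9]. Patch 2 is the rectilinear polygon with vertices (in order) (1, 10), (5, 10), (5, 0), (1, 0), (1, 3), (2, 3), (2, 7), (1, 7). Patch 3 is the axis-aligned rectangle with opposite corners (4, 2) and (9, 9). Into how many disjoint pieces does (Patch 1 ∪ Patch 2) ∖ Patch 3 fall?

(Patch 1 ∪ Patch 2) ∖ Patch 3 is a single connected region.

1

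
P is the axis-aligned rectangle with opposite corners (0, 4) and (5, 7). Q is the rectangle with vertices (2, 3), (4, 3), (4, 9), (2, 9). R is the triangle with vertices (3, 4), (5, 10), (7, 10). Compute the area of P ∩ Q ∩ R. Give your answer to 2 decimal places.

The intersection is the polygon with vertices (4,5.5), (3,4), (4,7).
By the shoelace formula its area is 0.75.

0.75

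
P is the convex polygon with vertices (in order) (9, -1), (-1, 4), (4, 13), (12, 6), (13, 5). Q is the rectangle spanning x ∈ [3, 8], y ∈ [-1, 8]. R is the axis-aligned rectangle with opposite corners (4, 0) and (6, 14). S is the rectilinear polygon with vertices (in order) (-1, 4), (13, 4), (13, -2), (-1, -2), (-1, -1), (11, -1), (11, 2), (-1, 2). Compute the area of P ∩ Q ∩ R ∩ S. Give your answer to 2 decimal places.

The intersection is the polygon with vertices (6,2), (4,2), (4,4), (6,4).
By the shoelace formula its area is 4.00.

4.00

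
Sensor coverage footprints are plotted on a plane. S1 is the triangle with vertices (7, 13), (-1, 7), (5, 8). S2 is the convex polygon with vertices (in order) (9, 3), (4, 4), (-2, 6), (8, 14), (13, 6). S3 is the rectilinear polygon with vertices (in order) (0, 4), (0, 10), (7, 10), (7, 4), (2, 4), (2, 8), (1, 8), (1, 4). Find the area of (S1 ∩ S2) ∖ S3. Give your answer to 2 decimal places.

|S1 ∩ S2| = 13.6316.
|(S1 ∩ S2) ∩ S3| = 8.7.
|(S1 ∩ S2) ∖ S3| = 13.6316 − 8.7 = 4.93.

4.93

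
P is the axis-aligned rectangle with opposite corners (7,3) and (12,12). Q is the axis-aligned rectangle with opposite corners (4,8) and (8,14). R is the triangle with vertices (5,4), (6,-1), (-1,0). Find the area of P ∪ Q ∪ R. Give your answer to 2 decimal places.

By inclusion–exclusion:
Individual areas: |P| = 45, |Q| = 24, |R| = 17.
|P∩Q|: x∈[7,8], y∈[8,12] → 1·4 = 4.
|P∩R| = 0.
|Q∩R| = 0.
|P∩Q∩R| = 0.
|P ∪ Q ∪ R| = 86 − 4 + 0 = 82.00.

82.00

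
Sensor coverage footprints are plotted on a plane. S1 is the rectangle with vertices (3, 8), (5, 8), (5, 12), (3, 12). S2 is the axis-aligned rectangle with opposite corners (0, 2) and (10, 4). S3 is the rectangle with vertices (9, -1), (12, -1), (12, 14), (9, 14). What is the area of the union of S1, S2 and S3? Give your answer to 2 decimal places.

By inclusion–exclusion:
Individual areas: |S1| = 8, |S2| = 20, |S3| = 45.
|S1∩S2| = 0 (no overlap).
|S1∩S3| = 0 (no overlap).
|S2∩S3|: x∈[9,10], y∈[2,4] → 1·2 = 2.
|S1∩S2∩S3| = 0.
|S1 ∪ S2 ∪ S3| = 73 − 2 + 0 = 71.00.

71.00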